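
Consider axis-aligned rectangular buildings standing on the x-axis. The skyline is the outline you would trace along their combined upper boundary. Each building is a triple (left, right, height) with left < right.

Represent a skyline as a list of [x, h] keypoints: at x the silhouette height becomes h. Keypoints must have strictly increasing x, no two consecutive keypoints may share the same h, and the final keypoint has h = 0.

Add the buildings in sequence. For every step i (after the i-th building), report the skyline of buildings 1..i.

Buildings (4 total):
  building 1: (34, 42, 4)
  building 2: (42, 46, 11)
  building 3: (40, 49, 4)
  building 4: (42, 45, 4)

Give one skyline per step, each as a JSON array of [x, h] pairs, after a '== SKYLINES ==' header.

== SKYLINES ==
[[34,4],[42,0]]
[[34,4],[42,11],[46,0]]
[[34,4],[42,11],[46,4],[49,0]]
[[34,4],[42,11],[46,4],[49,0]]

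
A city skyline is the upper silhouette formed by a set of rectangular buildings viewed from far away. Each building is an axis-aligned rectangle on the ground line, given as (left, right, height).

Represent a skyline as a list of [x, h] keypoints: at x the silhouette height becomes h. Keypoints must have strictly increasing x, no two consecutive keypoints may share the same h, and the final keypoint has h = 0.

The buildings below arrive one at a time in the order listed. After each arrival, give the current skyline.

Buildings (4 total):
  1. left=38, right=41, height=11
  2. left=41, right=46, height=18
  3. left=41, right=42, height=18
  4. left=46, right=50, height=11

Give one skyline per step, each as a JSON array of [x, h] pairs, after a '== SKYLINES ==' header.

== SKYLINES ==
[[38,11],[41,0]]
[[38,11],[41,18],[46,0]]
[[38,11],[41,18],[46,0]]
[[38,11],[41,18],[46,11],[50,0]]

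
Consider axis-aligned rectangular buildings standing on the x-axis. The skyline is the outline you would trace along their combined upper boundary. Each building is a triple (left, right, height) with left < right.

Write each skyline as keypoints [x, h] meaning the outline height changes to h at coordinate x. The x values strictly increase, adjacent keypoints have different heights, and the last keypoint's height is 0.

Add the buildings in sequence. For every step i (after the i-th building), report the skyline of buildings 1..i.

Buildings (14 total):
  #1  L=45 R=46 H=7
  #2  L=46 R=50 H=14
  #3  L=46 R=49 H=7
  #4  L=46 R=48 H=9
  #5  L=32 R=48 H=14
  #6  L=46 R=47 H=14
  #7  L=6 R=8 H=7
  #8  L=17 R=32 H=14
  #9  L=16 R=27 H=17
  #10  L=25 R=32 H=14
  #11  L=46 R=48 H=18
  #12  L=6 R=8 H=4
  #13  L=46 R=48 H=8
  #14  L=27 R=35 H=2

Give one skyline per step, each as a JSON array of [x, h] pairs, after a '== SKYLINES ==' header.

== SKYLINES ==
[[45,7],[46,0]]
[[45,7],[46,14],[50,0]]
[[45,7],[46,14],[50,0]]
[[45,7],[46,14],[50,0]]
[[32,14],[50,0]]
[[32,14],[50,0]]
[[6,7],[8,0],[32,14],[50,0]]
[[6,7],[8,0],[17,14],[50,0]]
[[6,7],[8,0],[16,17],[27,14],[50,0]]
[[6,7],[8,0],[16,17],[27,14],[50,0]]
[[6,7],[8,0],[16,17],[27,14],[46,18],[48,14],[50,0]]
[[6,7],[8,0],[16,17],[27,14],[46,18],[48,14],[50,0]]
[[6,7],[8,0],[16,17],[27,14],[46,18],[48,14],[50,0]]
[[6,7],[8,0],[16,17],[27,14],[46,18],[48,14],[50,0]]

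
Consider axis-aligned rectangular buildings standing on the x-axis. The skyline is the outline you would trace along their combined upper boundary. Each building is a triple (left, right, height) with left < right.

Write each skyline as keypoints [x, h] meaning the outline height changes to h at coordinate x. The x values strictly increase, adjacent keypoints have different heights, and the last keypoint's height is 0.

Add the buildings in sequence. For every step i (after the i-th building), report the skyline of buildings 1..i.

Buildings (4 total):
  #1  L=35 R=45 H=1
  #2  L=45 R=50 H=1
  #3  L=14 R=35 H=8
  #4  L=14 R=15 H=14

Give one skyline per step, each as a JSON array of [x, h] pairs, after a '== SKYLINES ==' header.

== SKYLINES ==
[[35,1],[45,0]]
[[35,1],[50,0]]
[[14,8],[35,1],[50,0]]
[[14,14],[15,8],[35,1],[50,0]]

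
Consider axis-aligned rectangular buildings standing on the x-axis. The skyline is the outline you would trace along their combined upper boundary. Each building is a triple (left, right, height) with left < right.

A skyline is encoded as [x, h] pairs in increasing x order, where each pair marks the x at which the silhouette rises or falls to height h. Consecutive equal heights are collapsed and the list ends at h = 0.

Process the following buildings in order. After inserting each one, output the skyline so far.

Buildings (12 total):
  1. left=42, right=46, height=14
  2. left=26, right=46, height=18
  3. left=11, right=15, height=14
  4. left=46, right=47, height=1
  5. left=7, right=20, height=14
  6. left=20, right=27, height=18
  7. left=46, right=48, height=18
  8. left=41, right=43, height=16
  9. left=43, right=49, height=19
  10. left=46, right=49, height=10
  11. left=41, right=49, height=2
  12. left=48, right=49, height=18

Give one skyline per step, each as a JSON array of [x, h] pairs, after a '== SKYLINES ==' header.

== SKYLINES ==
[[42,14],[46,0]]
[[26,18],[46,0]]
[[11,14],[15,0],[26,18],[46,0]]
[[11,14],[15,0],[26,18],[46,1],[47,0]]
[[7,14],[20,0],[26,18],[46,1],[47,0]]
[[7,14],[20,18],[46,1],[47,0]]
[[7,14],[20,18],[48,0]]
[[7,14],[20,18],[48,0]]
[[7,14],[20,18],[43,19],[49,0]]
[[7,14],[20,18],[43,19],[49,0]]
[[7,14],[20,18],[43,19],[49,0]]
[[7,14],[20,18],[43,19],[49,0]]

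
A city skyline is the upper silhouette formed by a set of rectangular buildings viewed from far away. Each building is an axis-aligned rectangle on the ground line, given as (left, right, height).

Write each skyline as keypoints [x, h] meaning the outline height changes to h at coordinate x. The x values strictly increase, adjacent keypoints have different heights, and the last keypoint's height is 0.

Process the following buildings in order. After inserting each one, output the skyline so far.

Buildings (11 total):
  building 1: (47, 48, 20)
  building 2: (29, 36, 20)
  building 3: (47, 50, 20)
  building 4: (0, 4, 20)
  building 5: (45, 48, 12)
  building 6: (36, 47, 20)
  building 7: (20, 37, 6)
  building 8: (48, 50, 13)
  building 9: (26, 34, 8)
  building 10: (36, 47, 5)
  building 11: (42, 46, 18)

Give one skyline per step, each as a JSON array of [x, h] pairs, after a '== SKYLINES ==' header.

== SKYLINES ==
[[47,20],[48,0]]
[[29,20],[36,0],[47,20],[48,0]]
[[29,20],[36,0],[47,20],[50,0]]
[[0,20],[4,0],[29,20],[36,0],[47,20],[50,0]]
[[0,20],[4,0],[29,20],[36,0],[45,12],[47,20],[50,0]]
[[0,20],[4,0],[29,20],[50,0]]
[[0,20],[4,0],[20,6],[29,20],[50,0]]
[[0,20],[4,0],[20,6],[29,20],[50,0]]
[[0,20],[4,0],[20,6],[26,8],[29,20],[50,0]]
[[0,20],[4,0],[20,6],[26,8],[29,20],[50,0]]
[[0,20],[4,0],[20,6],[26,8],[29,20],[50,0]]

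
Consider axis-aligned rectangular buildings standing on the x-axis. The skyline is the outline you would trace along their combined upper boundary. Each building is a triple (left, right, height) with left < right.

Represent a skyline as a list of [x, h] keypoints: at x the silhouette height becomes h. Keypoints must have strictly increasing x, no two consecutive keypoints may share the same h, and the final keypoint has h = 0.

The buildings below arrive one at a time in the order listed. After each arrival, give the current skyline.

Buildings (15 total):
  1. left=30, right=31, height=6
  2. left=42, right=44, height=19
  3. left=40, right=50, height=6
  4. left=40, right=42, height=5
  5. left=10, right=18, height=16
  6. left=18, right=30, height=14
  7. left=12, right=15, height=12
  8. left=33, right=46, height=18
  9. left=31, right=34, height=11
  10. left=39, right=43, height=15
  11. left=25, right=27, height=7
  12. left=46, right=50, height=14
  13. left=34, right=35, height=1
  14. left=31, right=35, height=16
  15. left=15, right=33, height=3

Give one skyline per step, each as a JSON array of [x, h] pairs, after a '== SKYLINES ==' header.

== SKYLINES ==
[[30,6],[31,0]]
[[30,6],[31,0],[42,19],[44,0]]
[[30,6],[31,0],[40,6],[42,19],[44,6],[50,0]]
[[30,6],[31,0],[40,6],[42,19],[44,6],[50,0]]
[[10,16],[18,0],[30,6],[31,0],[40,6],[42,19],[44,6],[50,0]]
[[10,16],[18,14],[30,6],[31,0],[40,6],[42,19],[44,6],[50,0]]
[[10,16],[18,14],[30,6],[31,0],[40,6],[42,19],[44,6],[50,0]]
[[10,16],[18,14],[30,6],[31,0],[33,18],[42,19],[44,18],[46,6],[50,0]]
[[10,16],[18,14],[30,6],[31,11],[33,18],[42,19],[44,18],[46,6],[50,0]]
[[10,16],[18,14],[30,6],[31,11],[33,18],[42,19],[44,18],[46,6],[50,0]]
[[10,16],[18,14],[30,6],[31,11],[33,18],[42,19],[44,18],[46,6],[50,0]]
[[10,16],[18,14],[30,6],[31,11],[33,18],[42,19],[44,18],[46,14],[50,0]]
[[10,16],[18,14],[30,6],[31,11],[33,18],[42,19],[44,18],[46,14],[50,0]]
[[10,16],[18,14],[30,6],[31,16],[33,18],[42,19],[44,18],[46,14],[50,0]]
[[10,16],[18,14],[30,6],[31,16],[33,18],[42,19],[44,18],[46,14],[50,0]]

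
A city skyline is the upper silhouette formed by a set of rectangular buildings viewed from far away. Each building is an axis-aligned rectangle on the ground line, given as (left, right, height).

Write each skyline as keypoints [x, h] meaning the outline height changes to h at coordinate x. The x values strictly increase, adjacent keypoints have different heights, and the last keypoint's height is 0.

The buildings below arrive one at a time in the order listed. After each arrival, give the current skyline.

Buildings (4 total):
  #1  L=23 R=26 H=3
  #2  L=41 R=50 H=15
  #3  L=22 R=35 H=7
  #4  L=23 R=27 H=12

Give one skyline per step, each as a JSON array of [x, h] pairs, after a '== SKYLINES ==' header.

== SKYLINES ==
[[23,3],[26,0]]
[[23,3],[26,0],[41,15],[50,0]]
[[22,7],[35,0],[41,15],[50,0]]
[[22,7],[23,12],[27,7],[35,0],[41,15],[50,0]]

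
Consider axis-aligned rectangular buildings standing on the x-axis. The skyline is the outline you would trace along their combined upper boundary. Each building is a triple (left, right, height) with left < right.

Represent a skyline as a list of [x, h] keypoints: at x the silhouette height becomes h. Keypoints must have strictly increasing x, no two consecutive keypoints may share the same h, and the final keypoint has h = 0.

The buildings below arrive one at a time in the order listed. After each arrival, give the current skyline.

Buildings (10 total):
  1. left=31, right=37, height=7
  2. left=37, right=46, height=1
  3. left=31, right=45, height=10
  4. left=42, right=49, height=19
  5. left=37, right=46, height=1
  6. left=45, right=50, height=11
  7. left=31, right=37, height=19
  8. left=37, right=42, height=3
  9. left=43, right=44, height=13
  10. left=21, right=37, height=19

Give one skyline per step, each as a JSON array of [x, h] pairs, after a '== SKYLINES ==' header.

== SKYLINES ==
[[31,7],[37,0]]
[[31,7],[37,1],[46,0]]
[[31,10],[45,1],[46,0]]
[[31,10],[42,19],[49,0]]
[[31,10],[42,19],[49,0]]
[[31,10],[42,19],[49,11],[50,0]]
[[31,19],[37,10],[42,19],[49,11],[50,0]]
[[31,19],[37,10],[42,19],[49,11],[50,0]]
[[31,19],[37,10],[42,19],[49,11],[50,0]]
[[21,19],[37,10],[42,19],[49,11],[50,0]]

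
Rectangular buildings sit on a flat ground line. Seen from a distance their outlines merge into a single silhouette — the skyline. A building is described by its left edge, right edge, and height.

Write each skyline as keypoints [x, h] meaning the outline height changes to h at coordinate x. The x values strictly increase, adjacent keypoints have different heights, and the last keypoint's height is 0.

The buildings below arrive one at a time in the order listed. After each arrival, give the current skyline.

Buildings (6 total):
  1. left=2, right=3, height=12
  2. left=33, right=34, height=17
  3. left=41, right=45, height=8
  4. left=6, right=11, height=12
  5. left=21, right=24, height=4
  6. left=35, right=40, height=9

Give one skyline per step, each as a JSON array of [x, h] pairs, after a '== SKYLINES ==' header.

== SKYLINES ==
[[2,12],[3,0]]
[[2,12],[3,0],[33,17],[34,0]]
[[2,12],[3,0],[33,17],[34,0],[41,8],[45,0]]
[[2,12],[3,0],[6,12],[11,0],[33,17],[34,0],[41,8],[45,0]]
[[2,12],[3,0],[6,12],[11,0],[21,4],[24,0],[33,17],[34,0],[41,8],[45,0]]
[[2,12],[3,0],[6,12],[11,0],[21,4],[24,0],[33,17],[34,0],[35,9],[40,0],[41,8],[45,0]]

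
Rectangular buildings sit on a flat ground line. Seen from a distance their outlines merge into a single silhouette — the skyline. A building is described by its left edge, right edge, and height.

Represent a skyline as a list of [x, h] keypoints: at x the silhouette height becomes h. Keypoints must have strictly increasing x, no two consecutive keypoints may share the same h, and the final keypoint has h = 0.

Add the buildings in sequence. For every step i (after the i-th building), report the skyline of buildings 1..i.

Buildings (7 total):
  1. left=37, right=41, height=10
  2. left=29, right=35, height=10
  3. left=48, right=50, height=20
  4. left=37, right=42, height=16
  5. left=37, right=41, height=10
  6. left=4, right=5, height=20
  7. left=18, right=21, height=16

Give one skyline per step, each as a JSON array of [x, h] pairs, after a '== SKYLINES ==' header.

== SKYLINES ==
[[37,10],[41,0]]
[[29,10],[35,0],[37,10],[41,0]]
[[29,10],[35,0],[37,10],[41,0],[48,20],[50,0]]
[[29,10],[35,0],[37,16],[42,0],[48,20],[50,0]]
[[29,10],[35,0],[37,16],[42,0],[48,20],[50,0]]
[[4,20],[5,0],[29,10],[35,0],[37,16],[42,0],[48,20],[50,0]]
[[4,20],[5,0],[18,16],[21,0],[29,10],[35,0],[37,16],[42,0],[48,20],[50,0]]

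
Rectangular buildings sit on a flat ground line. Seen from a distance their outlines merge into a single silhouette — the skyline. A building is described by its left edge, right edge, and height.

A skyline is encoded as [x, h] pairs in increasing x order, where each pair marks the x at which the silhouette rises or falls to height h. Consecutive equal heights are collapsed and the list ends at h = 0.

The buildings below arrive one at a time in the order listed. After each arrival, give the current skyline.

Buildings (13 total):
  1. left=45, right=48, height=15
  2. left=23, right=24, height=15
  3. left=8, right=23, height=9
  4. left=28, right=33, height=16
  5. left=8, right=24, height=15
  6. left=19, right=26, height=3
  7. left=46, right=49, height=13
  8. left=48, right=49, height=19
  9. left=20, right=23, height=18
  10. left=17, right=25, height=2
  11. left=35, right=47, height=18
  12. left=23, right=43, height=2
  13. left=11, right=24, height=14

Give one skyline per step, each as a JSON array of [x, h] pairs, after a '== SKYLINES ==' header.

== SKYLINES ==
[[45,15],[48,0]]
[[23,15],[24,0],[45,15],[48,0]]
[[8,9],[23,15],[24,0],[45,15],[48,0]]
[[8,9],[23,15],[24,0],[28,16],[33,0],[45,15],[48,0]]
[[8,15],[24,0],[28,16],[33,0],[45,15],[48,0]]
[[8,15],[24,3],[26,0],[28,16],[33,0],[45,15],[48,0]]
[[8,15],[24,3],[26,0],[28,16],[33,0],[45,15],[48,13],[49,0]]
[[8,15],[24,3],[26,0],[28,16],[33,0],[45,15],[48,19],[49,0]]
[[8,15],[20,18],[23,15],[24,3],[26,0],[28,16],[33,0],[45,15],[48,19],[49,0]]
[[8,15],[20,18],[23,15],[24,3],[26,0],[28,16],[33,0],[45,15],[48,19],[49,0]]
[[8,15],[20,18],[23,15],[24,3],[26,0],[28,16],[33,0],[35,18],[47,15],[48,19],[49,0]]
[[8,15],[20,18],[23,15],[24,3],[26,2],[28,16],[33,2],[35,18],[47,15],[48,19],[49,0]]
[[8,15],[20,18],[23,15],[24,3],[26,2],[28,16],[33,2],[35,18],[47,15],[48,19],[49,0]]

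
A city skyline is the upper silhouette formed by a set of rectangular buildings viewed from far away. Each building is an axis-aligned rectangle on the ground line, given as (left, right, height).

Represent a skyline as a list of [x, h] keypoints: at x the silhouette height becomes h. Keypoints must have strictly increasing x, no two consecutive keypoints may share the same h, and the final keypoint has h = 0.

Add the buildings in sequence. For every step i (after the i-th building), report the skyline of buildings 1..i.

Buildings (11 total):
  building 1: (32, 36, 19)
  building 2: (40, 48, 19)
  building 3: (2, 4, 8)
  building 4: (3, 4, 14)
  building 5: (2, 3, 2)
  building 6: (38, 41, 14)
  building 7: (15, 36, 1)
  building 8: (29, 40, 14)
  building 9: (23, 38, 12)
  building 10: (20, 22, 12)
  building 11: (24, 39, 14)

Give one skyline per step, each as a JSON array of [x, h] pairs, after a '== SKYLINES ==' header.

== SKYLINES ==
[[32,19],[36,0]]
[[32,19],[36,0],[40,19],[48,0]]
[[2,8],[4,0],[32,19],[36,0],[40,19],[48,0]]
[[2,8],[3,14],[4,0],[32,19],[36,0],[40,19],[48,0]]
[[2,8],[3,14],[4,0],[32,19],[36,0],[40,19],[48,0]]
[[2,8],[3,14],[4,0],[32,19],[36,0],[38,14],[40,19],[48,0]]
[[2,8],[3,14],[4,0],[15,1],[32,19],[36,0],[38,14],[40,19],[48,0]]
[[2,8],[3,14],[4,0],[15,1],[29,14],[32,19],[36,14],[40,19],[48,0]]
[[2,8],[3,14],[4,0],[15,1],[23,12],[29,14],[32,19],[36,14],[40,19],[48,0]]
[[2,8],[3,14],[4,0],[15,1],[20,12],[22,1],[23,12],[29,14],[32,19],[36,14],[40,19],[48,0]]
[[2,8],[3,14],[4,0],[15,1],[20,12],[22,1],[23,12],[24,14],[32,19],[36,14],[40,19],[48,0]]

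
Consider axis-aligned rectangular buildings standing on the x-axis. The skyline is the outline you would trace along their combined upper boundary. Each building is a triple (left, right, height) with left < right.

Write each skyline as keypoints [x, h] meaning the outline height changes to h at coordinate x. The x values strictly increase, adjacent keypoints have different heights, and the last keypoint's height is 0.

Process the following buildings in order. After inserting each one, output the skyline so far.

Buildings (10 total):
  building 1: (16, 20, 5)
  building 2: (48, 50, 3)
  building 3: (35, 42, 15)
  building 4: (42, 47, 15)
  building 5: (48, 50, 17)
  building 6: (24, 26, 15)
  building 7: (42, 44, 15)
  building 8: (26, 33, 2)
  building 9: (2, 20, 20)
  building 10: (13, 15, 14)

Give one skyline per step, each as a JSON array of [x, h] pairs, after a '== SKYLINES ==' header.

== SKYLINES ==
[[16,5],[20,0]]
[[16,5],[20,0],[48,3],[50,0]]
[[16,5],[20,0],[35,15],[42,0],[48,3],[50,0]]
[[16,5],[20,0],[35,15],[47,0],[48,3],[50,0]]
[[16,5],[20,0],[35,15],[47,0],[48,17],[50,0]]
[[16,5],[20,0],[24,15],[26,0],[35,15],[47,0],[48,17],[50,0]]
[[16,5],[20,0],[24,15],[26,0],[35,15],[47,0],[48,17],[50,0]]
[[16,5],[20,0],[24,15],[26,2],[33,0],[35,15],[47,0],[48,17],[50,0]]
[[2,20],[20,0],[24,15],[26,2],[33,0],[35,15],[47,0],[48,17],[50,0]]
[[2,20],[20,0],[24,15],[26,2],[33,0],[35,15],[47,0],[48,17],[50,0]]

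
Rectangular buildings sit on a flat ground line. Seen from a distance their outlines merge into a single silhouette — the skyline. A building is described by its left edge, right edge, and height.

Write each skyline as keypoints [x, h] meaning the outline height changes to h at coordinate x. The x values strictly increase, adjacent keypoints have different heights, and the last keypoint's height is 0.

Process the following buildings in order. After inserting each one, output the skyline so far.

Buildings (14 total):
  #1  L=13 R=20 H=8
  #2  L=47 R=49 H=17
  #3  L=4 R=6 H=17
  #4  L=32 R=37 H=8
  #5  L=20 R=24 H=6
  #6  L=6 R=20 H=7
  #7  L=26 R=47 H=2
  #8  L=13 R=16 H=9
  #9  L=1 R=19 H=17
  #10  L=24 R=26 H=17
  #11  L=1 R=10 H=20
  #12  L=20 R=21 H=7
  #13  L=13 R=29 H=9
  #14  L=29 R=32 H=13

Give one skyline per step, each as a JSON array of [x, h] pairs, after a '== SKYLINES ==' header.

== SKYLINES ==
[[13,8],[20,0]]
[[13,8],[20,0],[47,17],[49,0]]
[[4,17],[6,0],[13,8],[20,0],[47,17],[49,0]]
[[4,17],[6,0],[13,8],[20,0],[32,8],[37,0],[47,17],[49,0]]
[[4,17],[6,0],[13,8],[20,6],[24,0],[32,8],[37,0],[47,17],[49,0]]
[[4,17],[6,7],[13,8],[20,6],[24,0],[32,8],[37,0],[47,17],[49,0]]
[[4,17],[6,7],[13,8],[20,6],[24,0],[26,2],[32,8],[37,2],[47,17],[49,0]]
[[4,17],[6,7],[13,9],[16,8],[20,6],[24,0],[26,2],[32,8],[37,2],[47,17],[49,0]]
[[1,17],[19,8],[20,6],[24,0],[26,2],[32,8],[37,2],[47,17],[49,0]]
[[1,17],[19,8],[20,6],[24,17],[26,2],[32,8],[37,2],[47,17],[49,0]]
[[1,20],[10,17],[19,8],[20,6],[24,17],[26,2],[32,8],[37,2],[47,17],[49,0]]
[[1,20],[10,17],[19,8],[20,7],[21,6],[24,17],[26,2],[32,8],[37,2],[47,17],[49,0]]
[[1,20],[10,17],[19,9],[24,17],[26,9],[29,2],[32,8],[37,2],[47,17],[49,0]]
[[1,20],[10,17],[19,9],[24,17],[26,9],[29,13],[32,8],[37,2],[47,17],[49,0]]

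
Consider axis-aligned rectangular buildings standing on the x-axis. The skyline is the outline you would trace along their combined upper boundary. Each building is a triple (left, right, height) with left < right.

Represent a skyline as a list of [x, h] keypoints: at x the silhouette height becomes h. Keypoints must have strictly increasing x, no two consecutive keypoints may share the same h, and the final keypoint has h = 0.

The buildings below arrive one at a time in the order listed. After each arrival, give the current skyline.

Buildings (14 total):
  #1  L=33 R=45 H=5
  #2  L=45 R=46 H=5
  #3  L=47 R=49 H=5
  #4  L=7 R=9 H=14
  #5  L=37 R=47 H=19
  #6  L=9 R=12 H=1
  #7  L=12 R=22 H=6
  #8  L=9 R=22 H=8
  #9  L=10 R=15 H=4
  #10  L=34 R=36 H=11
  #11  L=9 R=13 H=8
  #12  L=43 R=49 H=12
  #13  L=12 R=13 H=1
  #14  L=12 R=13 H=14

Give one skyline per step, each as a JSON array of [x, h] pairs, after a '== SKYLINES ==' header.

== SKYLINES ==
[[33,5],[45,0]]
[[33,5],[46,0]]
[[33,5],[46,0],[47,5],[49,0]]
[[7,14],[9,0],[33,5],[46,0],[47,5],[49,0]]
[[7,14],[9,0],[33,5],[37,19],[47,5],[49,0]]
[[7,14],[9,1],[12,0],[33,5],[37,19],[47,5],[49,0]]
[[7,14],[9,1],[12,6],[22,0],[33,5],[37,19],[47,5],[49,0]]
[[7,14],[9,8],[22,0],[33,5],[37,19],[47,5],[49,0]]
[[7,14],[9,8],[22,0],[33,5],[37,19],[47,5],[49,0]]
[[7,14],[9,8],[22,0],[33,5],[34,11],[36,5],[37,19],[47,5],[49,0]]
[[7,14],[9,8],[22,0],[33,5],[34,11],[36,5],[37,19],[47,5],[49,0]]
[[7,14],[9,8],[22,0],[33,5],[34,11],[36,5],[37,19],[47,12],[49,0]]
[[7,14],[9,8],[22,0],[33,5],[34,11],[36,5],[37,19],[47,12],[49,0]]
[[7,14],[9,8],[12,14],[13,8],[22,0],[33,5],[34,11],[36,5],[37,19],[47,12],[49,0]]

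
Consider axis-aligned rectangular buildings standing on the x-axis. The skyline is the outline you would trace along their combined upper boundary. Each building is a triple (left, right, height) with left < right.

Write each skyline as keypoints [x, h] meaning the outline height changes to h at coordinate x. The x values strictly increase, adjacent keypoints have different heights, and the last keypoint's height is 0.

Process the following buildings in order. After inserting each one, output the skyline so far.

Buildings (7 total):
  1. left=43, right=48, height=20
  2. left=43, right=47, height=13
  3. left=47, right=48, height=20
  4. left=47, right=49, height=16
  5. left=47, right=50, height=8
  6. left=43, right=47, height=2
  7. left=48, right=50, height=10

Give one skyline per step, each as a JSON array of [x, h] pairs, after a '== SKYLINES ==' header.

== SKYLINES ==
[[43,20],[48,0]]
[[43,20],[48,0]]
[[43,20],[48,0]]
[[43,20],[48,16],[49,0]]
[[43,20],[48,16],[49,8],[50,0]]
[[43,20],[48,16],[49,8],[50,0]]
[[43,20],[48,16],[49,10],[50,0]]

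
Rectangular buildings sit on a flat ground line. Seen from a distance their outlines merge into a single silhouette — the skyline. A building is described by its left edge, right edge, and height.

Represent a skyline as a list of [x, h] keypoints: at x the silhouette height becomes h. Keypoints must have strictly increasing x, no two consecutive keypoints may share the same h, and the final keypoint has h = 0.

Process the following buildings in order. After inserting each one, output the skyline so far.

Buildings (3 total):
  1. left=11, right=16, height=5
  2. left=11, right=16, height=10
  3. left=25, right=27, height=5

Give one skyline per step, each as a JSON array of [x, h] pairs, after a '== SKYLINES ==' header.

== SKYLINES ==
[[11,5],[16,0]]
[[11,10],[16,0]]
[[11,10],[16,0],[25,5],[27,0]]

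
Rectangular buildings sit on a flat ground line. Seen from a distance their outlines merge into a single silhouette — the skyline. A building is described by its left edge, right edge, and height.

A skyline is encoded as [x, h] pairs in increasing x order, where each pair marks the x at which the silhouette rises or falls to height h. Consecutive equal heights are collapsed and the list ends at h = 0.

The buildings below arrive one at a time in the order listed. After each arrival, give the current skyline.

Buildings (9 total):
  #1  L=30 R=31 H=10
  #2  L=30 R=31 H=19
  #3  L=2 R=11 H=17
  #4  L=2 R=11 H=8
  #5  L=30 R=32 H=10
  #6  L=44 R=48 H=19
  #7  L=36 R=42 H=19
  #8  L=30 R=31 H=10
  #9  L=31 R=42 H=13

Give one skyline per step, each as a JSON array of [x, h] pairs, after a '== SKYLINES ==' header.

== SKYLINES ==
[[30,10],[31,0]]
[[30,19],[31,0]]
[[2,17],[11,0],[30,19],[31,0]]
[[2,17],[11,0],[30,19],[31,0]]
[[2,17],[11,0],[30,19],[31,10],[32,0]]
[[2,17],[11,0],[30,19],[31,10],[32,0],[44,19],[48,0]]
[[2,17],[11,0],[30,19],[31,10],[32,0],[36,19],[42,0],[44,19],[48,0]]
[[2,17],[11,0],[30,19],[31,10],[32,0],[36,19],[42,0],[44,19],[48,0]]
[[2,17],[11,0],[30,19],[31,13],[36,19],[42,0],[44,19],[48,0]]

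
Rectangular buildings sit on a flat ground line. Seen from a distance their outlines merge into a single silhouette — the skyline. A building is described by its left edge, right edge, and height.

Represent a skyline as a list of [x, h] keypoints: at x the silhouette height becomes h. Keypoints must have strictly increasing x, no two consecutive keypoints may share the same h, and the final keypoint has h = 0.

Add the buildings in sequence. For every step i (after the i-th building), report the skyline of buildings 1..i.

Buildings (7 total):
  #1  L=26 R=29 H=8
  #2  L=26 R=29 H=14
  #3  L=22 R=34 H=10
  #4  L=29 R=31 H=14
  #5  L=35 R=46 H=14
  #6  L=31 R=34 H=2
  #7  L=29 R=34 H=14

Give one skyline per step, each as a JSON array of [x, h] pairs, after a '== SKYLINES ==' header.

== SKYLINES ==
[[26,8],[29,0]]
[[26,14],[29,0]]
[[22,10],[26,14],[29,10],[34,0]]
[[22,10],[26,14],[31,10],[34,0]]
[[22,10],[26,14],[31,10],[34,0],[35,14],[46,0]]
[[22,10],[26,14],[31,10],[34,0],[35,14],[46,0]]
[[22,10],[26,14],[34,0],[35,14],[46,0]]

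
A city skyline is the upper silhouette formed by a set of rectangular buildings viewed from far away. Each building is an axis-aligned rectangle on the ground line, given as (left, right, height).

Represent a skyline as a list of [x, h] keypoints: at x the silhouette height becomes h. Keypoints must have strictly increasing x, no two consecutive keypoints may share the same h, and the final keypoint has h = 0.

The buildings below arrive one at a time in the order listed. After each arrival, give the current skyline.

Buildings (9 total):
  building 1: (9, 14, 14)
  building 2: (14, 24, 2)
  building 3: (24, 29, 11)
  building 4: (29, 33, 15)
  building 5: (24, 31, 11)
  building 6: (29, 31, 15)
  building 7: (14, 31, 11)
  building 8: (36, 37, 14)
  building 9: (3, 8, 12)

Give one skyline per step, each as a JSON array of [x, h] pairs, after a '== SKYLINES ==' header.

== SKYLINES ==
[[9,14],[14,0]]
[[9,14],[14,2],[24,0]]
[[9,14],[14,2],[24,11],[29,0]]
[[9,14],[14,2],[24,11],[29,15],[33,0]]
[[9,14],[14,2],[24,11],[29,15],[33,0]]
[[9,14],[14,2],[24,11],[29,15],[33,0]]
[[9,14],[14,11],[29,15],[33,0]]
[[9,14],[14,11],[29,15],[33,0],[36,14],[37,0]]
[[3,12],[8,0],[9,14],[14,11],[29,15],[33,0],[36,14],[37,0]]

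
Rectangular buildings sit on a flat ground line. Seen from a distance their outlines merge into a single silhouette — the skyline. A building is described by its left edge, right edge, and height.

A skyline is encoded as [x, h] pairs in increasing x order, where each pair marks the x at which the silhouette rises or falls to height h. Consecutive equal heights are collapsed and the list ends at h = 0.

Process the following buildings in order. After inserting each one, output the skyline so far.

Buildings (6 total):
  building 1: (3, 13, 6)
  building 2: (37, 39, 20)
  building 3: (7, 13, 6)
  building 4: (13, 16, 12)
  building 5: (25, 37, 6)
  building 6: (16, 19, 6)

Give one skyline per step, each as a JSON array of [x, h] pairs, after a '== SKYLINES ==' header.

== SKYLINES ==
[[3,6],[13,0]]
[[3,6],[13,0],[37,20],[39,0]]
[[3,6],[13,0],[37,20],[39,0]]
[[3,6],[13,12],[16,0],[37,20],[39,0]]
[[3,6],[13,12],[16,0],[25,6],[37,20],[39,0]]
[[3,6],[13,12],[16,6],[19,0],[25,6],[37,20],[39,0]]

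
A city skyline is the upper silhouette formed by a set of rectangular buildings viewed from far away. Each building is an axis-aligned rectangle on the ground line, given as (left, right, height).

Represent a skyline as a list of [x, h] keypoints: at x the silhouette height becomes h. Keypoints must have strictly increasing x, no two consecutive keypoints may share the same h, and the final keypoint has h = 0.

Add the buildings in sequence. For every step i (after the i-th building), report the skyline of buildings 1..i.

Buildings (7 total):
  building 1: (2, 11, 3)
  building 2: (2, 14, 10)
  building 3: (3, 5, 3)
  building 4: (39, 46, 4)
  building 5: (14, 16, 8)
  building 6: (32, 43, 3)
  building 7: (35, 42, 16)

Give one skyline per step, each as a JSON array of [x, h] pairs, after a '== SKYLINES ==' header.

== SKYLINES ==
[[2,3],[11,0]]
[[2,10],[14,0]]
[[2,10],[14,0]]
[[2,10],[14,0],[39,4],[46,0]]
[[2,10],[14,8],[16,0],[39,4],[46,0]]
[[2,10],[14,8],[16,0],[32,3],[39,4],[46,0]]
[[2,10],[14,8],[16,0],[32,3],[35,16],[42,4],[46,0]]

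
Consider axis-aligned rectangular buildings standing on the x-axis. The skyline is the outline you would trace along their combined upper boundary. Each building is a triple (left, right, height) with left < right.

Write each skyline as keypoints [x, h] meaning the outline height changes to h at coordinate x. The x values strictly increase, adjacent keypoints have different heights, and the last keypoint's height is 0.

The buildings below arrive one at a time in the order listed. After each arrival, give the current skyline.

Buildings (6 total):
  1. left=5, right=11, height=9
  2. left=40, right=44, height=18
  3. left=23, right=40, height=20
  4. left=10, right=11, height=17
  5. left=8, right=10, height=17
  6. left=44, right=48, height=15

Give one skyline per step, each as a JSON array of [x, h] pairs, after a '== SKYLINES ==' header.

== SKYLINES ==
[[5,9],[11,0]]
[[5,9],[11,0],[40,18],[44,0]]
[[5,9],[11,0],[23,20],[40,18],[44,0]]
[[5,9],[10,17],[11,0],[23,20],[40,18],[44,0]]
[[5,9],[8,17],[11,0],[23,20],[40,18],[44,0]]
[[5,9],[8,17],[11,0],[23,20],[40,18],[44,15],[48,0]]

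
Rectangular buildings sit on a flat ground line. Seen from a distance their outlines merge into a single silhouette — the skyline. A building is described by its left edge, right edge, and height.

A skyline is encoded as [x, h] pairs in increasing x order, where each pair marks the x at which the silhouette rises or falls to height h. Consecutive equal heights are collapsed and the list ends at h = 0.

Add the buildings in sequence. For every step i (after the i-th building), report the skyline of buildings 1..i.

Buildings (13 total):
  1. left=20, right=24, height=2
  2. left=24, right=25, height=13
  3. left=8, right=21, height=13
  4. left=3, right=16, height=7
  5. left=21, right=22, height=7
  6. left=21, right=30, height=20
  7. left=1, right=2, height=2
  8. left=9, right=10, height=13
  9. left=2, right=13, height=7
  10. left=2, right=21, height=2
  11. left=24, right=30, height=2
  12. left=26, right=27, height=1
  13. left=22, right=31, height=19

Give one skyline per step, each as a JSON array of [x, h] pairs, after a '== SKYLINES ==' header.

== SKYLINES ==
[[20,2],[24,0]]
[[20,2],[24,13],[25,0]]
[[8,13],[21,2],[24,13],[25,0]]
[[3,7],[8,13],[21,2],[24,13],[25,0]]
[[3,7],[8,13],[21,7],[22,2],[24,13],[25,0]]
[[3,7],[8,13],[21,20],[30,0]]
[[1,2],[2,0],[3,7],[8,13],[21,20],[30,0]]
[[1,2],[2,0],[3,7],[8,13],[21,20],[30,0]]
[[1,2],[2,7],[8,13],[21,20],[30,0]]
[[1,2],[2,7],[8,13],[21,20],[30,0]]
[[1,2],[2,7],[8,13],[21,20],[30,0]]
[[1,2],[2,7],[8,13],[21,20],[30,0]]
[[1,2],[2,7],[8,13],[21,20],[30,19],[31,0]]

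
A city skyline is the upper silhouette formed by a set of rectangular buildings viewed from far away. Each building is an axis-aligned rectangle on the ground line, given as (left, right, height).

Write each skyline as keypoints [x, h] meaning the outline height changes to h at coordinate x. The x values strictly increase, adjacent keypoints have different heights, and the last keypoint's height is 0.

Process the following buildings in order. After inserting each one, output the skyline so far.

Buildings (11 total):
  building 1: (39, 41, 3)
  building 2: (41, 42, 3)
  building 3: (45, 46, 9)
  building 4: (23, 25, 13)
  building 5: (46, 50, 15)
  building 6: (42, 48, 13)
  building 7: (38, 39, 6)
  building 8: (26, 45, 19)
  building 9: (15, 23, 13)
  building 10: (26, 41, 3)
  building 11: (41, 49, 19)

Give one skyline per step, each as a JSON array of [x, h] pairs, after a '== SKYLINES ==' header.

== SKYLINES ==
[[39,3],[41,0]]
[[39,3],[42,0]]
[[39,3],[42,0],[45,9],[46,0]]
[[23,13],[25,0],[39,3],[42,0],[45,9],[46,0]]
[[23,13],[25,0],[39,3],[42,0],[45,9],[46,15],[50,0]]
[[23,13],[25,0],[39,3],[42,13],[46,15],[50,0]]
[[23,13],[25,0],[38,6],[39,3],[42,13],[46,15],[50,0]]
[[23,13],[25,0],[26,19],[45,13],[46,15],[50,0]]
[[15,13],[25,0],[26,19],[45,13],[46,15],[50,0]]
[[15,13],[25,0],[26,19],[45,13],[46,15],[50,0]]
[[15,13],[25,0],[26,19],[49,15],[50,0]]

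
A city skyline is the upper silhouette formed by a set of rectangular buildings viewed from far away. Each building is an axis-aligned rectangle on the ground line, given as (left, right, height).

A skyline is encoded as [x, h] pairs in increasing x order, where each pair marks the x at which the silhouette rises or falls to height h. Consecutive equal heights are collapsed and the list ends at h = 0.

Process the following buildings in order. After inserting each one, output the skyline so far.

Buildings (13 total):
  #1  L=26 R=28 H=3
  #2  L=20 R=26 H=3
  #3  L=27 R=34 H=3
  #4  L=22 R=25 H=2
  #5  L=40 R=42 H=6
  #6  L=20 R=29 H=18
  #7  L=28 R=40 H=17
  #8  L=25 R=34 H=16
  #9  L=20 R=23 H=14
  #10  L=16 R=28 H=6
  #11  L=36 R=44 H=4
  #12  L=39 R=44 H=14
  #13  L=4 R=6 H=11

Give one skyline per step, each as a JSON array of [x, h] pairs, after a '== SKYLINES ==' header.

== SKYLINES ==
[[26,3],[28,0]]
[[20,3],[28,0]]
[[20,3],[34,0]]
[[20,3],[34,0]]
[[20,3],[34,0],[40,6],[42,0]]
[[20,18],[29,3],[34,0],[40,6],[42,0]]
[[20,18],[29,17],[40,6],[42,0]]
[[20,18],[29,17],[40,6],[42,0]]
[[20,18],[29,17],[40,6],[42,0]]
[[16,6],[20,18],[29,17],[40,6],[42,0]]
[[16,6],[20,18],[29,17],[40,6],[42,4],[44,0]]
[[16,6],[20,18],[29,17],[40,14],[44,0]]
[[4,11],[6,0],[16,6],[20,18],[29,17],[40,14],[44,0]]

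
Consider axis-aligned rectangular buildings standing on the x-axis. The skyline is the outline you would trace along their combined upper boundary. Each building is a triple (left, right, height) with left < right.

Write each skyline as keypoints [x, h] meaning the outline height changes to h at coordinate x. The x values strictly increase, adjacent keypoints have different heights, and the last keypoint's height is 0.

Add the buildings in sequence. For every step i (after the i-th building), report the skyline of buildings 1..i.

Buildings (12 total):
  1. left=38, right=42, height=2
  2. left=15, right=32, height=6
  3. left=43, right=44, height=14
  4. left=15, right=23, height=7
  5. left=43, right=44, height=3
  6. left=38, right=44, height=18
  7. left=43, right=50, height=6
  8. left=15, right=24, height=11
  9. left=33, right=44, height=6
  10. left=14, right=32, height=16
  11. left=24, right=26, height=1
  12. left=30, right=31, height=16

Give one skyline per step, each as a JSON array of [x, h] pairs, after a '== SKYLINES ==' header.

== SKYLINES ==
[[38,2],[42,0]]
[[15,6],[32,0],[38,2],[42,0]]
[[15,6],[32,0],[38,2],[42,0],[43,14],[44,0]]
[[15,7],[23,6],[32,0],[38,2],[42,0],[43,14],[44,0]]
[[15,7],[23,6],[32,0],[38,2],[42,0],[43,14],[44,0]]
[[15,7],[23,6],[32,0],[38,18],[44,0]]
[[15,7],[23,6],[32,0],[38,18],[44,6],[50,0]]
[[15,11],[24,6],[32,0],[38,18],[44,6],[50,0]]
[[15,11],[24,6],[32,0],[33,6],[38,18],[44,6],[50,0]]
[[14,16],[32,0],[33,6],[38,18],[44,6],[50,0]]
[[14,16],[32,0],[33,6],[38,18],[44,6],[50,0]]
[[14,16],[32,0],[33,6],[38,18],[44,6],[50,0]]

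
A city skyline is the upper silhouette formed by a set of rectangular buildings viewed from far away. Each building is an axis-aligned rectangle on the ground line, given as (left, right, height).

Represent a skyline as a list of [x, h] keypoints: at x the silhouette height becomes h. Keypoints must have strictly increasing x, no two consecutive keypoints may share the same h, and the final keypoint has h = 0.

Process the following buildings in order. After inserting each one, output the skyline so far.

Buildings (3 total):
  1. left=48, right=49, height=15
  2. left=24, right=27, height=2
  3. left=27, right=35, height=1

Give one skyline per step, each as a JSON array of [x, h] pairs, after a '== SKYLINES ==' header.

== SKYLINES ==
[[48,15],[49,0]]
[[24,2],[27,0],[48,15],[49,0]]
[[24,2],[27,1],[35,0],[48,15],[49,0]]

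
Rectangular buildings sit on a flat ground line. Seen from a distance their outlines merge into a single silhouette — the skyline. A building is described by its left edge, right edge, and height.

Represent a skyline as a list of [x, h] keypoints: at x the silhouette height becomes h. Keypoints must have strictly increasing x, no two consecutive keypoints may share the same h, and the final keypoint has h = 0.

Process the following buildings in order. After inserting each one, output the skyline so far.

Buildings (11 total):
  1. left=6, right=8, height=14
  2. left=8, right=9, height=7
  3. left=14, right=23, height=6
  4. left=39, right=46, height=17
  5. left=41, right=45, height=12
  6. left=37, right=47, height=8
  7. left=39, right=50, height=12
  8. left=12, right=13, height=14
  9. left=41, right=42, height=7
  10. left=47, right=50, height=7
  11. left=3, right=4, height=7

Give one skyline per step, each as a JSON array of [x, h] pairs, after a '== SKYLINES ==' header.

== SKYLINES ==
[[6,14],[8,0]]
[[6,14],[8,7],[9,0]]
[[6,14],[8,7],[9,0],[14,6],[23,0]]
[[6,14],[8,7],[9,0],[14,6],[23,0],[39,17],[46,0]]
[[6,14],[8,7],[9,0],[14,6],[23,0],[39,17],[46,0]]
[[6,14],[8,7],[9,0],[14,6],[23,0],[37,8],[39,17],[46,8],[47,0]]
[[6,14],[8,7],[9,0],[14,6],[23,0],[37,8],[39,17],[46,12],[50,0]]
[[6,14],[8,7],[9,0],[12,14],[13,0],[14,6],[23,0],[37,8],[39,17],[46,12],[50,0]]
[[6,14],[8,7],[9,0],[12,14],[13,0],[14,6],[23,0],[37,8],[39,17],[46,12],[50,0]]
[[6,14],[8,7],[9,0],[12,14],[13,0],[14,6],[23,0],[37,8],[39,17],[46,12],[50,0]]
[[3,7],[4,0],[6,14],[8,7],[9,0],[12,14],[13,0],[14,6],[23,0],[37,8],[39,17],[46,12],[50,0]]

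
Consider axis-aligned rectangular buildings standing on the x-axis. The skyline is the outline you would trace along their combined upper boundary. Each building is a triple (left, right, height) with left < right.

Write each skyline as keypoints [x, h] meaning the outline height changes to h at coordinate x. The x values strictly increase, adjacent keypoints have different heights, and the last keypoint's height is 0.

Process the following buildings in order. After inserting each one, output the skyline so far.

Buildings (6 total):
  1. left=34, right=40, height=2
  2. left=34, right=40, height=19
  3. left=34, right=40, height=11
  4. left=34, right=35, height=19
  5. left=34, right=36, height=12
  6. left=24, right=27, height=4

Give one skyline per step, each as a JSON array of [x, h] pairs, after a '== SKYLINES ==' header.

== SKYLINES ==
[[34,2],[40,0]]
[[34,19],[40,0]]
[[34,19],[40,0]]
[[34,19],[40,0]]
[[34,19],[40,0]]
[[24,4],[27,0],[34,19],[40,0]]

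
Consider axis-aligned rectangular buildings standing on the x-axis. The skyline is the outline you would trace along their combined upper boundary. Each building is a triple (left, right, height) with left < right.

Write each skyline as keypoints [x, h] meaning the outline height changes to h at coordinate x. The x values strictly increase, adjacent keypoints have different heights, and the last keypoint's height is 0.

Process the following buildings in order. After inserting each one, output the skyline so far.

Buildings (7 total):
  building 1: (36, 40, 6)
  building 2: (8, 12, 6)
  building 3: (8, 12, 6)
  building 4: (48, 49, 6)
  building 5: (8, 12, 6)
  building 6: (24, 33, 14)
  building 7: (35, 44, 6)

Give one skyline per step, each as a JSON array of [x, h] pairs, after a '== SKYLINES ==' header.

== SKYLINES ==
[[36,6],[40,0]]
[[8,6],[12,0],[36,6],[40,0]]
[[8,6],[12,0],[36,6],[40,0]]
[[8,6],[12,0],[36,6],[40,0],[48,6],[49,0]]
[[8,6],[12,0],[36,6],[40,0],[48,6],[49,0]]
[[8,6],[12,0],[24,14],[33,0],[36,6],[40,0],[48,6],[49,0]]
[[8,6],[12,0],[24,14],[33,0],[35,6],[44,0],[48,6],[49,0]]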